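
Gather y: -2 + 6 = 4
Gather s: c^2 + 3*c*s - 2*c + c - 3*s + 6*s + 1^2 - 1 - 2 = c^2 - c + s*(3*c + 3) - 2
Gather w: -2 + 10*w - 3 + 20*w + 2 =30*w - 3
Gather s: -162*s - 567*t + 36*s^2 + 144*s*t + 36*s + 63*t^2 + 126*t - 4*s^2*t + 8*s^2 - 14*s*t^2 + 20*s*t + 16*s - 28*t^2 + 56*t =s^2*(44 - 4*t) + s*(-14*t^2 + 164*t - 110) + 35*t^2 - 385*t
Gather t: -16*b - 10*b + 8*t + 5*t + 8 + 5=-26*b + 13*t + 13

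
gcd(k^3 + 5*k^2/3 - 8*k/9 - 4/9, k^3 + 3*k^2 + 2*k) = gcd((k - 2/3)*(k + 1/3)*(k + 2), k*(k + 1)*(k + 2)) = k + 2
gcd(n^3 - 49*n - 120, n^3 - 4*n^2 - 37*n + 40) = n^2 - 3*n - 40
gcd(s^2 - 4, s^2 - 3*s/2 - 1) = s - 2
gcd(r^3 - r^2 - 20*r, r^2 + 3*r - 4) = r + 4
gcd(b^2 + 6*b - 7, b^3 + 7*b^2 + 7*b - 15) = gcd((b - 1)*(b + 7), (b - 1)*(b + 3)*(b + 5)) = b - 1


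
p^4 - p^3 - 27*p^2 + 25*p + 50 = (p - 5)*(p - 2)*(p + 1)*(p + 5)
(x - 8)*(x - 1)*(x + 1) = x^3 - 8*x^2 - x + 8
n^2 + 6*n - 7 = (n - 1)*(n + 7)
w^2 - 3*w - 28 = (w - 7)*(w + 4)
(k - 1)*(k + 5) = k^2 + 4*k - 5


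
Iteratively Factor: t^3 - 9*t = (t + 3)*(t^2 - 3*t) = (t - 3)*(t + 3)*(t)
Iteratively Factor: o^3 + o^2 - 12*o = (o)*(o^2 + o - 12) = o*(o + 4)*(o - 3)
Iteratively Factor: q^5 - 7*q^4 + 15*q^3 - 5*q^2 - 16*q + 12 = (q + 1)*(q^4 - 8*q^3 + 23*q^2 - 28*q + 12) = (q - 3)*(q + 1)*(q^3 - 5*q^2 + 8*q - 4) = (q - 3)*(q - 1)*(q + 1)*(q^2 - 4*q + 4) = (q - 3)*(q - 2)*(q - 1)*(q + 1)*(q - 2)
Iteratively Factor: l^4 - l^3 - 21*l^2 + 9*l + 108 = (l + 3)*(l^3 - 4*l^2 - 9*l + 36) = (l - 4)*(l + 3)*(l^2 - 9) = (l - 4)*(l + 3)^2*(l - 3)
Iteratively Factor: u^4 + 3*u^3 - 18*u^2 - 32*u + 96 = (u - 3)*(u^3 + 6*u^2 - 32) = (u - 3)*(u + 4)*(u^2 + 2*u - 8) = (u - 3)*(u - 2)*(u + 4)*(u + 4)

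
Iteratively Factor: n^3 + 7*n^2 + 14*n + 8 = (n + 1)*(n^2 + 6*n + 8) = (n + 1)*(n + 2)*(n + 4)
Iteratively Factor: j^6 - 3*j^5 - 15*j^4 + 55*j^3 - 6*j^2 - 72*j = (j + 4)*(j^5 - 7*j^4 + 13*j^3 + 3*j^2 - 18*j) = (j + 1)*(j + 4)*(j^4 - 8*j^3 + 21*j^2 - 18*j) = j*(j + 1)*(j + 4)*(j^3 - 8*j^2 + 21*j - 18) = j*(j - 3)*(j + 1)*(j + 4)*(j^2 - 5*j + 6) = j*(j - 3)^2*(j + 1)*(j + 4)*(j - 2)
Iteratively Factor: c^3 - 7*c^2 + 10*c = (c - 5)*(c^2 - 2*c) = (c - 5)*(c - 2)*(c)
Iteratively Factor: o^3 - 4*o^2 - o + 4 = (o - 4)*(o^2 - 1) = (o - 4)*(o + 1)*(o - 1)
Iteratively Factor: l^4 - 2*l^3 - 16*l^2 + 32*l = (l - 4)*(l^3 + 2*l^2 - 8*l) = (l - 4)*(l + 4)*(l^2 - 2*l) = l*(l - 4)*(l + 4)*(l - 2)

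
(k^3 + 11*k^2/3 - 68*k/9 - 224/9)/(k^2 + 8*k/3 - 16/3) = (9*k^2 - 3*k - 56)/(3*(3*k - 4))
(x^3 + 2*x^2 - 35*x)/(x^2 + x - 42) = x*(x - 5)/(x - 6)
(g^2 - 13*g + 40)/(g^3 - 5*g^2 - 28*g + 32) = (g - 5)/(g^2 + 3*g - 4)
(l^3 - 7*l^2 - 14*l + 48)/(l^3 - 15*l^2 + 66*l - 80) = (l + 3)/(l - 5)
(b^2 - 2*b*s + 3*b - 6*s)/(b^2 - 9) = (b - 2*s)/(b - 3)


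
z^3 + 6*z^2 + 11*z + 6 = (z + 1)*(z + 2)*(z + 3)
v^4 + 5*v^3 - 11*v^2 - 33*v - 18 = (v - 3)*(v + 1)^2*(v + 6)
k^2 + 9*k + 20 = (k + 4)*(k + 5)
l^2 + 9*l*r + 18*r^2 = (l + 3*r)*(l + 6*r)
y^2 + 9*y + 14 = (y + 2)*(y + 7)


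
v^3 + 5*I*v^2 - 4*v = v*(v + I)*(v + 4*I)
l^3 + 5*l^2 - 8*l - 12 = (l - 2)*(l + 1)*(l + 6)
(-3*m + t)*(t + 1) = -3*m*t - 3*m + t^2 + t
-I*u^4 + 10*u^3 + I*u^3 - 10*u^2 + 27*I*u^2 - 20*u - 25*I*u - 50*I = (u - 2)*(u + 5*I)^2*(-I*u - I)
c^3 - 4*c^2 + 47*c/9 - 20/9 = (c - 5/3)*(c - 4/3)*(c - 1)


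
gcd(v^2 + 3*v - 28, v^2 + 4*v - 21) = v + 7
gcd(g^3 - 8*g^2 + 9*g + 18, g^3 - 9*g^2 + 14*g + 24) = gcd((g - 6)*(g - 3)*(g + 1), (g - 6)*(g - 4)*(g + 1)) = g^2 - 5*g - 6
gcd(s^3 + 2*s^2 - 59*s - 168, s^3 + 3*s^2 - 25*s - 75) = s + 3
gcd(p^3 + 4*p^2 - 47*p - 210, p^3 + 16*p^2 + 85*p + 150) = p^2 + 11*p + 30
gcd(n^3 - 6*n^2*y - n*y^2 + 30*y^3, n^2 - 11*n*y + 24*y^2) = -n + 3*y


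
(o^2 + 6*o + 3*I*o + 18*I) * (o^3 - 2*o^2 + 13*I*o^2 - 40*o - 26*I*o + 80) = o^5 + 4*o^4 + 16*I*o^4 - 91*o^3 + 64*I*o^3 - 316*o^2 - 312*I*o^2 + 948*o - 480*I*o + 1440*I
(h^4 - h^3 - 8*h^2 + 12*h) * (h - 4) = h^5 - 5*h^4 - 4*h^3 + 44*h^2 - 48*h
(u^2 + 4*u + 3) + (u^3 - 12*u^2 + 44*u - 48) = u^3 - 11*u^2 + 48*u - 45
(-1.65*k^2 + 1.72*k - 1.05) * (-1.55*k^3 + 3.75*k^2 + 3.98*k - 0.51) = 2.5575*k^5 - 8.8535*k^4 + 1.5105*k^3 + 3.7496*k^2 - 5.0562*k + 0.5355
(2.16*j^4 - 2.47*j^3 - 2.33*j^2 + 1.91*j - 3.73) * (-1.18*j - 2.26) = -2.5488*j^5 - 1.967*j^4 + 8.3316*j^3 + 3.012*j^2 + 0.0848000000000004*j + 8.4298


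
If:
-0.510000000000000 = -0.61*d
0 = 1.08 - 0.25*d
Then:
No Solution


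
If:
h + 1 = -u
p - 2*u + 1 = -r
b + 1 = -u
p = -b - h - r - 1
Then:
No Solution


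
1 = 1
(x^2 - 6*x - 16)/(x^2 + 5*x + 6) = (x - 8)/(x + 3)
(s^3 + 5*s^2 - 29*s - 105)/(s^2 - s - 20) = (s^2 + 10*s + 21)/(s + 4)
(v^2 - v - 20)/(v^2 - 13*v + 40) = (v + 4)/(v - 8)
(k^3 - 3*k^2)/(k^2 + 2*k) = k*(k - 3)/(k + 2)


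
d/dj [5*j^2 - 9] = 10*j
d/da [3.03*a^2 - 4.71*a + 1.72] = 6.06*a - 4.71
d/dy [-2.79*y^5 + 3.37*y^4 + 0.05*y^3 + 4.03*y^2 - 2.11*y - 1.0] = -13.95*y^4 + 13.48*y^3 + 0.15*y^2 + 8.06*y - 2.11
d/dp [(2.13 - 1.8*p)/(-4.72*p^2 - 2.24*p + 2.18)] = (-8.496*p^2 + 20.1072*p + 0.8472)/(22.2784*p^4 + 21.1456*p^3 - 15.5616*p^2 - 9.7664*p + 4.7524)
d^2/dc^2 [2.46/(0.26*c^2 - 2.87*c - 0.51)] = (0.332592*c^2 - 3.671304*c - 2.46*(0.52*c - 2.87)*(1.04*c - 5.74) - 0.652392)/(-0.26*c^2 + 2.87*c + 0.51)^3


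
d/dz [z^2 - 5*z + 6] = 2*z - 5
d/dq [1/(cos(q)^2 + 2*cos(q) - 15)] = 2*(cos(q) + 1)*sin(q)/(cos(q)^2 + 2*cos(q) - 15)^2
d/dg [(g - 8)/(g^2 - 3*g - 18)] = (g^2 - 3*g - (g - 8)*(2*g - 3) - 18)/(-g^2 + 3*g + 18)^2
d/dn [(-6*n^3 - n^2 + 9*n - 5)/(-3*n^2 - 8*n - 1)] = (18*n^4 + 96*n^3 + 53*n^2 - 28*n - 49)/(9*n^4 + 48*n^3 + 70*n^2 + 16*n + 1)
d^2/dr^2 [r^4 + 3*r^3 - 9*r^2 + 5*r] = 12*r^2 + 18*r - 18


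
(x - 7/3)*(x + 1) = x^2 - 4*x/3 - 7/3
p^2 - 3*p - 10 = (p - 5)*(p + 2)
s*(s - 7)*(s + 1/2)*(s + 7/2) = s^4 - 3*s^3 - 105*s^2/4 - 49*s/4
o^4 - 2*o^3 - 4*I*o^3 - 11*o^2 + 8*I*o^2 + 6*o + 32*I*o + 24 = (o - 4)*(o + 2)*(o - 3*I)*(o - I)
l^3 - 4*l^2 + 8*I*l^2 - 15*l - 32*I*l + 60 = (l - 4)*(l + 3*I)*(l + 5*I)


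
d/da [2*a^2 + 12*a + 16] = 4*a + 12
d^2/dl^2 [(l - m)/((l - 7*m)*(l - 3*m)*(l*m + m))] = 2*(-(l + 1)^2*(l - 7*m)^2*(l - 3*m) + (l + 1)^2*(l - 7*m)^2*(l - m) - (l + 1)^2*(l - 7*m)*(l - 3*m)^2 + (l + 1)^2*(l - 7*m)*(l - 3*m)*(l - m) + (l + 1)^2*(l - 3*m)^2*(l - m) - (l + 1)*(l - 7*m)^2*(l - 3*m)^2 + (l + 1)*(l - 7*m)^2*(l - 3*m)*(l - m) + (l + 1)*(l - 7*m)*(l - 3*m)^2*(l - m) + (l - 7*m)^2*(l - 3*m)^2*(l - m))/(m*(l + 1)^3*(l - 7*m)^3*(l - 3*m)^3)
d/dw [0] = 0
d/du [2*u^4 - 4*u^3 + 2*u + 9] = 8*u^3 - 12*u^2 + 2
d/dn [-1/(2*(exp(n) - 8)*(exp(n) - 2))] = (exp(n) - 5)*exp(n)/((exp(n) - 8)^2*(exp(n) - 2)^2)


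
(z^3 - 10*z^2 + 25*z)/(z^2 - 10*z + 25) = z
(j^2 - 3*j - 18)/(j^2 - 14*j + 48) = (j + 3)/(j - 8)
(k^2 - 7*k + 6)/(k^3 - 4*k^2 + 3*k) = (k - 6)/(k*(k - 3))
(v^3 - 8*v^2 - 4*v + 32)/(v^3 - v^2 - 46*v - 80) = (v - 2)/(v + 5)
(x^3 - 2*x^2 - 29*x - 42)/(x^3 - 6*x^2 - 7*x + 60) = (x^2 - 5*x - 14)/(x^2 - 9*x + 20)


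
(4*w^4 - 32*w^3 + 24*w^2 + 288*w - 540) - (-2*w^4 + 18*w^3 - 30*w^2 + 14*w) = 6*w^4 - 50*w^3 + 54*w^2 + 274*w - 540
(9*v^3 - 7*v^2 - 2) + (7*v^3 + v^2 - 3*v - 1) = 16*v^3 - 6*v^2 - 3*v - 3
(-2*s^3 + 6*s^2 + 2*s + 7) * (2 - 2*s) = 4*s^4 - 16*s^3 + 8*s^2 - 10*s + 14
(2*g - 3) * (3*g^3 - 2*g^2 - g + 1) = 6*g^4 - 13*g^3 + 4*g^2 + 5*g - 3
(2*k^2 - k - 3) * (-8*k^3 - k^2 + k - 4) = -16*k^5 + 6*k^4 + 27*k^3 - 6*k^2 + k + 12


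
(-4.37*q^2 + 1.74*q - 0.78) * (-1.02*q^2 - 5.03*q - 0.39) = 4.4574*q^4 + 20.2063*q^3 - 6.2523*q^2 + 3.2448*q + 0.3042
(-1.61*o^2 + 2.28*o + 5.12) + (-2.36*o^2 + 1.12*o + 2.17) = -3.97*o^2 + 3.4*o + 7.29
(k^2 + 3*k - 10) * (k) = k^3 + 3*k^2 - 10*k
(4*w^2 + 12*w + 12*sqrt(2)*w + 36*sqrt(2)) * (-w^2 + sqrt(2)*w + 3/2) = -4*w^4 - 12*w^3 - 8*sqrt(2)*w^3 - 24*sqrt(2)*w^2 + 30*w^2 + 18*sqrt(2)*w + 90*w + 54*sqrt(2)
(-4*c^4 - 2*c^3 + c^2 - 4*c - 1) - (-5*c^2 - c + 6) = -4*c^4 - 2*c^3 + 6*c^2 - 3*c - 7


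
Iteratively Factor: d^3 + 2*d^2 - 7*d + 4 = (d - 1)*(d^2 + 3*d - 4) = (d - 1)^2*(d + 4)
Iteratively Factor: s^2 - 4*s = (s - 4)*(s)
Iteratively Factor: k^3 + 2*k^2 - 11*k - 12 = (k + 1)*(k^2 + k - 12) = (k - 3)*(k + 1)*(k + 4)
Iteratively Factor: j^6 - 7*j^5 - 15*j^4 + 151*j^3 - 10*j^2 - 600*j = (j + 2)*(j^5 - 9*j^4 + 3*j^3 + 145*j^2 - 300*j) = (j + 2)*(j + 4)*(j^4 - 13*j^3 + 55*j^2 - 75*j) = (j - 3)*(j + 2)*(j + 4)*(j^3 - 10*j^2 + 25*j) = (j - 5)*(j - 3)*(j + 2)*(j + 4)*(j^2 - 5*j) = j*(j - 5)*(j - 3)*(j + 2)*(j + 4)*(j - 5)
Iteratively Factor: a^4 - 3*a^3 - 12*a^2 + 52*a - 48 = (a - 3)*(a^3 - 12*a + 16) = (a - 3)*(a - 2)*(a^2 + 2*a - 8) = (a - 3)*(a - 2)*(a + 4)*(a - 2)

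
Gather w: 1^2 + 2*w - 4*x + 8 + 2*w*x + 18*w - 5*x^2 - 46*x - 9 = w*(2*x + 20) - 5*x^2 - 50*x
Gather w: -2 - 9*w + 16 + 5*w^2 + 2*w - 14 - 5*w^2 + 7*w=0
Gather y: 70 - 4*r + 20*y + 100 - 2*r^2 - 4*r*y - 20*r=-2*r^2 - 24*r + y*(20 - 4*r) + 170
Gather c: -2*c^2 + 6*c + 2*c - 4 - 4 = -2*c^2 + 8*c - 8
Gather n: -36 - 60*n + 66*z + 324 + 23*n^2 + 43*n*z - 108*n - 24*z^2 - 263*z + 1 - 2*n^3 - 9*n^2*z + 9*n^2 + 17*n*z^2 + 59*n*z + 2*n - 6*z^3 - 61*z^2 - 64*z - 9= -2*n^3 + n^2*(32 - 9*z) + n*(17*z^2 + 102*z - 166) - 6*z^3 - 85*z^2 - 261*z + 280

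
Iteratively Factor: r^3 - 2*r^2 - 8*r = (r - 4)*(r^2 + 2*r) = (r - 4)*(r + 2)*(r)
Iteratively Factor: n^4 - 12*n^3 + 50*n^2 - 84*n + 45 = (n - 3)*(n^3 - 9*n^2 + 23*n - 15) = (n - 3)^2*(n^2 - 6*n + 5) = (n - 3)^2*(n - 1)*(n - 5)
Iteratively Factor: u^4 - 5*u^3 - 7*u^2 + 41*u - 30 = (u + 3)*(u^3 - 8*u^2 + 17*u - 10) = (u - 5)*(u + 3)*(u^2 - 3*u + 2) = (u - 5)*(u - 1)*(u + 3)*(u - 2)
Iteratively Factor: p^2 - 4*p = (p)*(p - 4)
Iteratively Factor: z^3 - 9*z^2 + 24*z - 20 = (z - 2)*(z^2 - 7*z + 10) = (z - 2)^2*(z - 5)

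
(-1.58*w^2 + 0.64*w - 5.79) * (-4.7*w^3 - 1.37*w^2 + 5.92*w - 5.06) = 7.426*w^5 - 0.8434*w^4 + 16.9826*w^3 + 19.7159*w^2 - 37.5152*w + 29.2974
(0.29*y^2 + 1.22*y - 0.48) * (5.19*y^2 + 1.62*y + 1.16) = 1.5051*y^4 + 6.8016*y^3 - 0.1784*y^2 + 0.6376*y - 0.5568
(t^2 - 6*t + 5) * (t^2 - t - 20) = t^4 - 7*t^3 - 9*t^2 + 115*t - 100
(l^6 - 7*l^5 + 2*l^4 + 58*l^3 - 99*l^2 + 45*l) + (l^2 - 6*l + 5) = l^6 - 7*l^5 + 2*l^4 + 58*l^3 - 98*l^2 + 39*l + 5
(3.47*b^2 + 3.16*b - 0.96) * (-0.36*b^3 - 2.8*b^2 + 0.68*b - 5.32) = -1.2492*b^5 - 10.8536*b^4 - 6.1428*b^3 - 13.6236*b^2 - 17.464*b + 5.1072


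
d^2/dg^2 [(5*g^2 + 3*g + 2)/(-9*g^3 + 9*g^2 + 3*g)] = 2*(-45*g^6 - 81*g^5 - 72*g^4 + 123*g^3 - 36*g^2 - 18*g - 2)/(3*g^3*(27*g^6 - 81*g^5 + 54*g^4 + 27*g^3 - 18*g^2 - 9*g - 1))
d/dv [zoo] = 0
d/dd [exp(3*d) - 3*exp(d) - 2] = 3*(exp(2*d) - 1)*exp(d)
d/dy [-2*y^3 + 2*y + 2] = 2 - 6*y^2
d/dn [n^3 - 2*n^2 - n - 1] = 3*n^2 - 4*n - 1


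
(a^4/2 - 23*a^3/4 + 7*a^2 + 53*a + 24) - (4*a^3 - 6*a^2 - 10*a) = a^4/2 - 39*a^3/4 + 13*a^2 + 63*a + 24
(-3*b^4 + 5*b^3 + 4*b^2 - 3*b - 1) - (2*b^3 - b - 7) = -3*b^4 + 3*b^3 + 4*b^2 - 2*b + 6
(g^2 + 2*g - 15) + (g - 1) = g^2 + 3*g - 16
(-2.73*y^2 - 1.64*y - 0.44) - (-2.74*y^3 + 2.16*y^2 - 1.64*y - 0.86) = 2.74*y^3 - 4.89*y^2 + 0.42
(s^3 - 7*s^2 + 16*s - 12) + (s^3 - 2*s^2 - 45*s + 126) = 2*s^3 - 9*s^2 - 29*s + 114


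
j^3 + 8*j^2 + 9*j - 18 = (j - 1)*(j + 3)*(j + 6)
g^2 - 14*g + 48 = (g - 8)*(g - 6)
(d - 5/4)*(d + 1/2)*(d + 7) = d^3 + 25*d^2/4 - 47*d/8 - 35/8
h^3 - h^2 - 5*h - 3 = (h - 3)*(h + 1)^2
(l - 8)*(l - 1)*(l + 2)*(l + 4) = l^4 - 3*l^3 - 38*l^2 - 24*l + 64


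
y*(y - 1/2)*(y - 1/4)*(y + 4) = y^4 + 13*y^3/4 - 23*y^2/8 + y/2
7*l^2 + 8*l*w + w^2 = (l + w)*(7*l + w)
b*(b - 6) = b^2 - 6*b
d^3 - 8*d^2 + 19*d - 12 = (d - 4)*(d - 3)*(d - 1)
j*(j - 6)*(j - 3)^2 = j^4 - 12*j^3 + 45*j^2 - 54*j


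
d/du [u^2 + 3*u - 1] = 2*u + 3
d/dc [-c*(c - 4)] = 4 - 2*c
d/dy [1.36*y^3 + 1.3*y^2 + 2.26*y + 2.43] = 4.08*y^2 + 2.6*y + 2.26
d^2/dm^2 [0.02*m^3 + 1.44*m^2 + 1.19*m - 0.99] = 0.12*m + 2.88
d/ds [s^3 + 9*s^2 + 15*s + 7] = 3*s^2 + 18*s + 15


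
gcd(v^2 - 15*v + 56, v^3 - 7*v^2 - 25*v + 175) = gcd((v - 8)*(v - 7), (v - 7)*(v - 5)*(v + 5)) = v - 7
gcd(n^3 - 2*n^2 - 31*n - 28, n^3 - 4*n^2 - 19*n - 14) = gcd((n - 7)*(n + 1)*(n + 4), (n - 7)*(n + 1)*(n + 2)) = n^2 - 6*n - 7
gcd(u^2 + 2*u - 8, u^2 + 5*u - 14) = u - 2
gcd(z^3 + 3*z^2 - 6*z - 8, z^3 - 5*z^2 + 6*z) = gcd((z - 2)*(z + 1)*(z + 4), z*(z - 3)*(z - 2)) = z - 2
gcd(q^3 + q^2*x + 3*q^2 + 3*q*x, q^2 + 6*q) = q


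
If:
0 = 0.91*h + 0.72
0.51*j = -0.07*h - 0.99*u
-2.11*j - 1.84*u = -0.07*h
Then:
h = -0.79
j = -0.14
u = 0.13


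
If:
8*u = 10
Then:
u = 5/4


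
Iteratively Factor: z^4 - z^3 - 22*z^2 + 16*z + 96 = (z + 4)*(z^3 - 5*z^2 - 2*z + 24) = (z + 2)*(z + 4)*(z^2 - 7*z + 12) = (z - 3)*(z + 2)*(z + 4)*(z - 4)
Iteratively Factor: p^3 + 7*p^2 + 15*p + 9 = (p + 1)*(p^2 + 6*p + 9) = (p + 1)*(p + 3)*(p + 3)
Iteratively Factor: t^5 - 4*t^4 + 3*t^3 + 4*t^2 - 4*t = (t - 2)*(t^4 - 2*t^3 - t^2 + 2*t) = (t - 2)^2*(t^3 - t) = (t - 2)^2*(t + 1)*(t^2 - t) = (t - 2)^2*(t - 1)*(t + 1)*(t)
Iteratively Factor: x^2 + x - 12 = (x + 4)*(x - 3)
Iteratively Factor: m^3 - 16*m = (m + 4)*(m^2 - 4*m) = m*(m + 4)*(m - 4)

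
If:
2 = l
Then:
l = 2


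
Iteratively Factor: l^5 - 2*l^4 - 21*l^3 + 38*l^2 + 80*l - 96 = (l - 1)*(l^4 - l^3 - 22*l^2 + 16*l + 96) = (l - 1)*(l + 4)*(l^3 - 5*l^2 - 2*l + 24) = (l - 4)*(l - 1)*(l + 4)*(l^2 - l - 6) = (l - 4)*(l - 3)*(l - 1)*(l + 4)*(l + 2)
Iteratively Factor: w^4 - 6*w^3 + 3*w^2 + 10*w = (w + 1)*(w^3 - 7*w^2 + 10*w) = (w - 5)*(w + 1)*(w^2 - 2*w) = w*(w - 5)*(w + 1)*(w - 2)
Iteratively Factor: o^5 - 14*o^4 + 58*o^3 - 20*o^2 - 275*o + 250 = (o + 2)*(o^4 - 16*o^3 + 90*o^2 - 200*o + 125) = (o - 5)*(o + 2)*(o^3 - 11*o^2 + 35*o - 25) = (o - 5)^2*(o + 2)*(o^2 - 6*o + 5) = (o - 5)^2*(o - 1)*(o + 2)*(o - 5)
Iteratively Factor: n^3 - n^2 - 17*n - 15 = (n + 3)*(n^2 - 4*n - 5) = (n + 1)*(n + 3)*(n - 5)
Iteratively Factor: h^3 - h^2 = (h)*(h^2 - h) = h*(h - 1)*(h)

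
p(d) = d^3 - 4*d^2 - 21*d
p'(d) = 3*d^2 - 8*d - 21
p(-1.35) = 18.60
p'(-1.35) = -4.73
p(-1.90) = 18.60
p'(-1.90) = 5.03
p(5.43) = -71.87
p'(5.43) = 24.01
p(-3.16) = -5.14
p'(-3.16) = 34.24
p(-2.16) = 16.62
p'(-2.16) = 10.28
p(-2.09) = 17.29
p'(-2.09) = 8.82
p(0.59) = -13.58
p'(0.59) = -24.68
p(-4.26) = -60.44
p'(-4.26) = 67.52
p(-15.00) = -3960.00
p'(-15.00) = 774.00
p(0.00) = 0.00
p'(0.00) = -21.00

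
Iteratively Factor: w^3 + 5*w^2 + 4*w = (w + 4)*(w^2 + w) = w*(w + 4)*(w + 1)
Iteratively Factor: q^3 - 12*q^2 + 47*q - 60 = (q - 4)*(q^2 - 8*q + 15) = (q - 4)*(q - 3)*(q - 5)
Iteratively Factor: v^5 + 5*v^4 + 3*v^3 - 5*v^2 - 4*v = (v + 4)*(v^4 + v^3 - v^2 - v) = (v + 1)*(v + 4)*(v^3 - v) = (v + 1)^2*(v + 4)*(v^2 - v) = v*(v + 1)^2*(v + 4)*(v - 1)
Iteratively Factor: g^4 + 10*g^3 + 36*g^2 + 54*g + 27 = (g + 3)*(g^3 + 7*g^2 + 15*g + 9) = (g + 3)^2*(g^2 + 4*g + 3) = (g + 3)^3*(g + 1)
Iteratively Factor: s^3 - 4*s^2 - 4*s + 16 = (s + 2)*(s^2 - 6*s + 8) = (s - 2)*(s + 2)*(s - 4)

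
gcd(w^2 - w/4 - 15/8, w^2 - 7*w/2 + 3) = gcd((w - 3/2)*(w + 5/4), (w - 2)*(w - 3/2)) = w - 3/2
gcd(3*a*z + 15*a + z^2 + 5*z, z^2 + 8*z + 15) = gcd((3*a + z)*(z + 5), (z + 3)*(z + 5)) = z + 5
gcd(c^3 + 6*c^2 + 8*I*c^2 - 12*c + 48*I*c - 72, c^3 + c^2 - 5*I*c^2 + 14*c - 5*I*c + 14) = c + 2*I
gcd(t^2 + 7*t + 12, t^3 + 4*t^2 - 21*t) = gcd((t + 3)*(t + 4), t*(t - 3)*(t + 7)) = 1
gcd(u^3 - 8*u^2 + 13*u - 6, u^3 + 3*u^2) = 1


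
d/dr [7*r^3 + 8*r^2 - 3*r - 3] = 21*r^2 + 16*r - 3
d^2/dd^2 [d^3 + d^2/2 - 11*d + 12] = 6*d + 1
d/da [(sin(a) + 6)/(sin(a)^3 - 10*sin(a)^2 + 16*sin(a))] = 2*(-sin(a)^3 - 4*sin(a)^2 + 60*sin(a) - 48)*cos(a)/((sin(a) - 8)^2*(sin(a) - 2)^2*sin(a)^2)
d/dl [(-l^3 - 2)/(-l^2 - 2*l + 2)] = (l^4 + 4*l^3 - 6*l^2 - 4*l - 4)/(l^4 + 4*l^3 - 8*l + 4)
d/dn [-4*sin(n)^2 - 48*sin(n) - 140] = -8*(sin(n) + 6)*cos(n)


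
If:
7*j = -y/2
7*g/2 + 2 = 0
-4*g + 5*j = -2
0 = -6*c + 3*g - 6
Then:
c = -9/7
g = -4/7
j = -6/7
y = 12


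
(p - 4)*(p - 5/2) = p^2 - 13*p/2 + 10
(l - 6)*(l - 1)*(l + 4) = l^3 - 3*l^2 - 22*l + 24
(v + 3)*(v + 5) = v^2 + 8*v + 15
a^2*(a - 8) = a^3 - 8*a^2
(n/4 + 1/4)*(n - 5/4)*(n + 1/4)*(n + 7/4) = n^4/4 + 7*n^3/16 - 21*n^2/64 - 167*n/256 - 35/256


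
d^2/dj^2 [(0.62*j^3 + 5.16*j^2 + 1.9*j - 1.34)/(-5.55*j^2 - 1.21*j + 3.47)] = (-2.8421709430404e-14*j^5 - 73.4415640000001*j^3 - 332.971896*j^2 - 210.346428*j - 84.68058)/(170.953875*j^6 + 111.813075*j^5 - 296.27676*j^4 - 138.045149*j^3 + 185.239704*j^2 + 43.708467*j - 41.781923)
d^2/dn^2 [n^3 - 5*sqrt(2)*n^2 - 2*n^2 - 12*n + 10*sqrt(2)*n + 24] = 6*n - 10*sqrt(2) - 4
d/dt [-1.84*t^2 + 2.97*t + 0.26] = 2.97 - 3.68*t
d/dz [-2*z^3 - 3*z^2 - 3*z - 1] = -6*z^2 - 6*z - 3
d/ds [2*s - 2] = 2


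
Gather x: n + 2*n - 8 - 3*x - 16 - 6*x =3*n - 9*x - 24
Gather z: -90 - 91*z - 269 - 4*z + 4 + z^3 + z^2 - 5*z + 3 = z^3 + z^2 - 100*z - 352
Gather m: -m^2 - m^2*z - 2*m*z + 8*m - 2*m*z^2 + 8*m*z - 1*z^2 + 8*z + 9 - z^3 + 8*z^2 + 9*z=m^2*(-z - 1) + m*(-2*z^2 + 6*z + 8) - z^3 + 7*z^2 + 17*z + 9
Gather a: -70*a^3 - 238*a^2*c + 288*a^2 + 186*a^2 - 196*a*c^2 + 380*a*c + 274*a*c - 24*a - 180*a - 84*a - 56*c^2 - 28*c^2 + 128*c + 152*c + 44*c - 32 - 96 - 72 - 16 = -70*a^3 + a^2*(474 - 238*c) + a*(-196*c^2 + 654*c - 288) - 84*c^2 + 324*c - 216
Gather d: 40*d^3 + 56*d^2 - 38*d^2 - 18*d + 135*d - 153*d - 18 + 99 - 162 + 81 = 40*d^3 + 18*d^2 - 36*d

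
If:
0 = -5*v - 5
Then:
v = -1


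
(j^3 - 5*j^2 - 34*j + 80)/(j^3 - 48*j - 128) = (j^2 + 3*j - 10)/(j^2 + 8*j + 16)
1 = 1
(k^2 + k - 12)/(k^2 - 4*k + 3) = (k + 4)/(k - 1)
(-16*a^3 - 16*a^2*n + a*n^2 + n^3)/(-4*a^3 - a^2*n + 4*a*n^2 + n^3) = (4*a - n)/(a - n)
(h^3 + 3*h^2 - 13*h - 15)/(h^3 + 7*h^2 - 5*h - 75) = (h + 1)/(h + 5)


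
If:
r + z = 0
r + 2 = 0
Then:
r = -2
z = 2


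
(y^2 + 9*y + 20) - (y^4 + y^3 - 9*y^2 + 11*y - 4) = -y^4 - y^3 + 10*y^2 - 2*y + 24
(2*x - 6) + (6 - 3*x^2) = -3*x^2 + 2*x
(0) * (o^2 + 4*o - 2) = 0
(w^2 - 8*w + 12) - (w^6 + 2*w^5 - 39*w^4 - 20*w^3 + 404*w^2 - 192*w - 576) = -w^6 - 2*w^5 + 39*w^4 + 20*w^3 - 403*w^2 + 184*w + 588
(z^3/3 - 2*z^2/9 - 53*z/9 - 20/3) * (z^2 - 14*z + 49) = z^5/3 - 44*z^4/9 + 122*z^3/9 + 584*z^2/9 - 1757*z/9 - 980/3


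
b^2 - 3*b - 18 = (b - 6)*(b + 3)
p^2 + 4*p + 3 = (p + 1)*(p + 3)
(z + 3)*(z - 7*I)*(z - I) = z^3 + 3*z^2 - 8*I*z^2 - 7*z - 24*I*z - 21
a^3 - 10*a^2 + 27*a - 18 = (a - 6)*(a - 3)*(a - 1)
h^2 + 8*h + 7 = (h + 1)*(h + 7)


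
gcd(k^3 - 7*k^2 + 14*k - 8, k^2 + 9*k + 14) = 1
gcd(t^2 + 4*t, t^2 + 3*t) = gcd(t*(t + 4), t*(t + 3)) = t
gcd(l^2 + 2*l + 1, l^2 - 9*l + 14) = 1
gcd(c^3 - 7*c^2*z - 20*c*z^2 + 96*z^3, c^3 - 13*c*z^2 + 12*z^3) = -c^2 - c*z + 12*z^2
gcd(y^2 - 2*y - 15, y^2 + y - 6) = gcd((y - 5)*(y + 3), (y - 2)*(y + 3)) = y + 3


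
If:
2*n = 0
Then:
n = 0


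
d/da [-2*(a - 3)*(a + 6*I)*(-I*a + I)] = 6*I*a^2 + a*(-24 - 16*I) + 48 + 6*I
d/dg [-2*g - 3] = -2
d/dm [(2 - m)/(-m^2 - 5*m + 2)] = (m^2 + 5*m - (m - 2)*(2*m + 5) - 2)/(m^2 + 5*m - 2)^2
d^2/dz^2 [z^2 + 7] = 2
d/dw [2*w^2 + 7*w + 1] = 4*w + 7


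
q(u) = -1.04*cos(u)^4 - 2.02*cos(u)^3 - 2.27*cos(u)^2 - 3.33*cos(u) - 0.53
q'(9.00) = 0.44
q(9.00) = 1.43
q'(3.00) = 0.10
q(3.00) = 1.50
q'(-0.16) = -2.82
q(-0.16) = -8.96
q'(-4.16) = 1.72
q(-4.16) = 0.81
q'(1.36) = 4.48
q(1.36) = -1.35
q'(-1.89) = -2.25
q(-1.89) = 0.34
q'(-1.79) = -2.52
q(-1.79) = 0.11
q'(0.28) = 4.69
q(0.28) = -8.51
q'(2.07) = 1.83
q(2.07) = 0.71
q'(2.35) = 1.20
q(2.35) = 1.14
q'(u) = 4.16*sin(u)*cos(u)^3 + 6.06*sin(u)*cos(u)^2 + 4.54*sin(u)*cos(u) + 3.33*sin(u) = (4.16*cos(u)^3 + 6.06*cos(u)^2 + 4.54*cos(u) + 3.33)*sin(u)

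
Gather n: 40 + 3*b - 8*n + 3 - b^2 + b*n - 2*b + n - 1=-b^2 + b + n*(b - 7) + 42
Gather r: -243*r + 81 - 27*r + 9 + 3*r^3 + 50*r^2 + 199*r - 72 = 3*r^3 + 50*r^2 - 71*r + 18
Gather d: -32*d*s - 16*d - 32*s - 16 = d*(-32*s - 16) - 32*s - 16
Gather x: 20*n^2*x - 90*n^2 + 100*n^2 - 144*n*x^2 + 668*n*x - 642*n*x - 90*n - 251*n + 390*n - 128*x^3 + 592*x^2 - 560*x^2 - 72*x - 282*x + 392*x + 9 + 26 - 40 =10*n^2 + 49*n - 128*x^3 + x^2*(32 - 144*n) + x*(20*n^2 + 26*n + 38) - 5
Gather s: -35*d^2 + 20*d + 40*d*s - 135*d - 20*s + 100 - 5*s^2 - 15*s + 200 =-35*d^2 - 115*d - 5*s^2 + s*(40*d - 35) + 300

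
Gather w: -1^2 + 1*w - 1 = w - 2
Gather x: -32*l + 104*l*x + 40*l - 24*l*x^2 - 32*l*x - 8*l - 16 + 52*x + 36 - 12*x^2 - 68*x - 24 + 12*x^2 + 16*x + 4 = -24*l*x^2 + 72*l*x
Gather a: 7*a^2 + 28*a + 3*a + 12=7*a^2 + 31*a + 12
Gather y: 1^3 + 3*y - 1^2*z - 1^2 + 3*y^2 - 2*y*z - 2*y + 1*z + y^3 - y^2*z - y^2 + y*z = y^3 + y^2*(2 - z) + y*(1 - z)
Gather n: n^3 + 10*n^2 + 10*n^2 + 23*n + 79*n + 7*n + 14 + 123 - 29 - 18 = n^3 + 20*n^2 + 109*n + 90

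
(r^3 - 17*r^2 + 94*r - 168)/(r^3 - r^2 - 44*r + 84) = (r^2 - 11*r + 28)/(r^2 + 5*r - 14)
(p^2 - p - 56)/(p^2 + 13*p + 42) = (p - 8)/(p + 6)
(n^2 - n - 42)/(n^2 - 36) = (n - 7)/(n - 6)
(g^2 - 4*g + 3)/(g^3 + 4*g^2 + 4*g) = (g^2 - 4*g + 3)/(g*(g^2 + 4*g + 4))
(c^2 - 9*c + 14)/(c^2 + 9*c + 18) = (c^2 - 9*c + 14)/(c^2 + 9*c + 18)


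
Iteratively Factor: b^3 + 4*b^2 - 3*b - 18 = (b - 2)*(b^2 + 6*b + 9) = (b - 2)*(b + 3)*(b + 3)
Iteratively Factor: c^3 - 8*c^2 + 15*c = (c - 5)*(c^2 - 3*c) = c*(c - 5)*(c - 3)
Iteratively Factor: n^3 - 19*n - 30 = (n - 5)*(n^2 + 5*n + 6) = (n - 5)*(n + 2)*(n + 3)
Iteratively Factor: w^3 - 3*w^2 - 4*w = (w + 1)*(w^2 - 4*w) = w*(w + 1)*(w - 4)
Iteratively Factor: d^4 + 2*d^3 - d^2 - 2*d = (d)*(d^3 + 2*d^2 - d - 2) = d*(d + 2)*(d^2 - 1) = d*(d + 1)*(d + 2)*(d - 1)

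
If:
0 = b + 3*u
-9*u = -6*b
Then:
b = 0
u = 0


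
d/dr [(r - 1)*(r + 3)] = 2*r + 2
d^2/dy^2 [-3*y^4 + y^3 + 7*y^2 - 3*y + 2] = -36*y^2 + 6*y + 14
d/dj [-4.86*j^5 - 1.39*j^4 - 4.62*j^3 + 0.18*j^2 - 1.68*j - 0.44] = -24.3*j^4 - 5.56*j^3 - 13.86*j^2 + 0.36*j - 1.68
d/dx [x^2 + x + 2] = 2*x + 1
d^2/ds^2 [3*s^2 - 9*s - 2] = 6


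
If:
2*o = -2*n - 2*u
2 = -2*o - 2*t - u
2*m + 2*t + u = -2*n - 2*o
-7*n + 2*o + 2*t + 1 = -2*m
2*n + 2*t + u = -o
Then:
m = 7/6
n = -1/6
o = -7/3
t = 1/12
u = 5/2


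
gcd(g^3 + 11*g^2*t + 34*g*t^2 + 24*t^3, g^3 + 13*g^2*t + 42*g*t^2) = g + 6*t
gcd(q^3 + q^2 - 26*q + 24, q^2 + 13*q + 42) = q + 6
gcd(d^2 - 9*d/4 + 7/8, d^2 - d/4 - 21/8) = d - 7/4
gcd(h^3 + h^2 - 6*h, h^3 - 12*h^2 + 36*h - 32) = h - 2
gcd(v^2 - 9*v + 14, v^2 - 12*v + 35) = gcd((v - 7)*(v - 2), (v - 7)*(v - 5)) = v - 7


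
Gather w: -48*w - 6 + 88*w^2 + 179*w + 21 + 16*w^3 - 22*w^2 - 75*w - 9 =16*w^3 + 66*w^2 + 56*w + 6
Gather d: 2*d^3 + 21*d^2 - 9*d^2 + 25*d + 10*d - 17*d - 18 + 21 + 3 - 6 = 2*d^3 + 12*d^2 + 18*d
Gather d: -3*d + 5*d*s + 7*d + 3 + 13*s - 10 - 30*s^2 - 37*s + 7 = d*(5*s + 4) - 30*s^2 - 24*s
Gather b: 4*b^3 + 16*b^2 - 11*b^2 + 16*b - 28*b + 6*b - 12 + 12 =4*b^3 + 5*b^2 - 6*b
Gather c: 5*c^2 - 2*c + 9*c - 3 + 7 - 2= 5*c^2 + 7*c + 2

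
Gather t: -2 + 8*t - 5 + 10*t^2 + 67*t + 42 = 10*t^2 + 75*t + 35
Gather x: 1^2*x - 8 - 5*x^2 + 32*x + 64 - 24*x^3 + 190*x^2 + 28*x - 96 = -24*x^3 + 185*x^2 + 61*x - 40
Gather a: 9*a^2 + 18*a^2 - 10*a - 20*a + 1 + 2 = 27*a^2 - 30*a + 3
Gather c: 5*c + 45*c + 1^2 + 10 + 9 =50*c + 20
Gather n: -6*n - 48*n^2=-48*n^2 - 6*n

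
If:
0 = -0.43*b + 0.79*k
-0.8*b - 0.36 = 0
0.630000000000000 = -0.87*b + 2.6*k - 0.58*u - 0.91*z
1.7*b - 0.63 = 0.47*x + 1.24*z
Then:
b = -0.45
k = -0.24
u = -1.56896551724138*z - 1.50919903972065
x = -2.63829787234043*z - 2.96808510638298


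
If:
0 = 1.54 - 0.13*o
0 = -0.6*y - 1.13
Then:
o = 11.85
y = -1.88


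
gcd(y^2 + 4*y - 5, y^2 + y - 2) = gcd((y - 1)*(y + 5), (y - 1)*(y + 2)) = y - 1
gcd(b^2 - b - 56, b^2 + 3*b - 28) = b + 7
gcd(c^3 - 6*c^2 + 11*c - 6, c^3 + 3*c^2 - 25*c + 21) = c^2 - 4*c + 3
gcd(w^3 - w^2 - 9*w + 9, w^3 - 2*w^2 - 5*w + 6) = w^2 - 4*w + 3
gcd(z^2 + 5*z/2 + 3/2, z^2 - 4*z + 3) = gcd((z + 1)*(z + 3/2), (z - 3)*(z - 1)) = 1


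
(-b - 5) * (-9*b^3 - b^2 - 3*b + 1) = 9*b^4 + 46*b^3 + 8*b^2 + 14*b - 5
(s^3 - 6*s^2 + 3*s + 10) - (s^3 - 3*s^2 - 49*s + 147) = -3*s^2 + 52*s - 137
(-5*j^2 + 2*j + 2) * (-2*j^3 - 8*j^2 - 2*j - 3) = 10*j^5 + 36*j^4 - 10*j^3 - 5*j^2 - 10*j - 6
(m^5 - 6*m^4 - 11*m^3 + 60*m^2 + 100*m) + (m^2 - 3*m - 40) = m^5 - 6*m^4 - 11*m^3 + 61*m^2 + 97*m - 40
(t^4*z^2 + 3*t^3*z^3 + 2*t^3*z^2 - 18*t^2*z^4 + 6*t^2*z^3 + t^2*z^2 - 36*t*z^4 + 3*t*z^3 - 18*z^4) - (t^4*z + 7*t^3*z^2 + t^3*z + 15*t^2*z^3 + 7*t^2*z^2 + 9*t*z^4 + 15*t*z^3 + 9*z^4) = t^4*z^2 - t^4*z + 3*t^3*z^3 - 5*t^3*z^2 - t^3*z - 18*t^2*z^4 - 9*t^2*z^3 - 6*t^2*z^2 - 45*t*z^4 - 12*t*z^3 - 27*z^4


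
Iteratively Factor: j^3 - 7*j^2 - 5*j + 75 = (j + 3)*(j^2 - 10*j + 25) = (j - 5)*(j + 3)*(j - 5)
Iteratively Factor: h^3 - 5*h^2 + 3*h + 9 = (h - 3)*(h^2 - 2*h - 3) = (h - 3)*(h + 1)*(h - 3)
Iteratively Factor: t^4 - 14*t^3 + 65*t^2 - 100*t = (t - 5)*(t^3 - 9*t^2 + 20*t) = (t - 5)*(t - 4)*(t^2 - 5*t) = t*(t - 5)*(t - 4)*(t - 5)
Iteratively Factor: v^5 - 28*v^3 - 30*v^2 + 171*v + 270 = (v - 3)*(v^4 + 3*v^3 - 19*v^2 - 87*v - 90) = (v - 3)*(v + 3)*(v^3 - 19*v - 30) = (v - 3)*(v + 3)^2*(v^2 - 3*v - 10) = (v - 5)*(v - 3)*(v + 3)^2*(v + 2)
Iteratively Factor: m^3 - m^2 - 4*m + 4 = (m - 1)*(m^2 - 4) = (m - 1)*(m + 2)*(m - 2)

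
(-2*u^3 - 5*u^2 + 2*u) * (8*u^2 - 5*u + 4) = -16*u^5 - 30*u^4 + 33*u^3 - 30*u^2 + 8*u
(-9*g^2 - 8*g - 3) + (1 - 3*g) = -9*g^2 - 11*g - 2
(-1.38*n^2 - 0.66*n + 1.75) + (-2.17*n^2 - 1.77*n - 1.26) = -3.55*n^2 - 2.43*n + 0.49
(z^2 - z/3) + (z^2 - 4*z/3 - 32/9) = 2*z^2 - 5*z/3 - 32/9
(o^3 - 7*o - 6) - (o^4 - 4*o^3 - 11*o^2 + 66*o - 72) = -o^4 + 5*o^3 + 11*o^2 - 73*o + 66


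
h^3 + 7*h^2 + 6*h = h*(h + 1)*(h + 6)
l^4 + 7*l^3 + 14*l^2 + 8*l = l*(l + 1)*(l + 2)*(l + 4)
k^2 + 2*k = k*(k + 2)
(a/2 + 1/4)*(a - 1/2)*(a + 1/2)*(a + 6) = a^4/2 + 13*a^3/4 + 11*a^2/8 - 13*a/16 - 3/8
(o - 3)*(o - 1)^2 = o^3 - 5*o^2 + 7*o - 3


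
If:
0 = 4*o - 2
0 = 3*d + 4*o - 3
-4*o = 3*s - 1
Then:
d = 1/3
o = 1/2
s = -1/3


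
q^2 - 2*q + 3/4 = (q - 3/2)*(q - 1/2)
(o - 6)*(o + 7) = o^2 + o - 42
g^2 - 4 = (g - 2)*(g + 2)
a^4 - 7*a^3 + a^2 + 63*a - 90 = (a - 5)*(a - 3)*(a - 2)*(a + 3)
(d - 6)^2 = d^2 - 12*d + 36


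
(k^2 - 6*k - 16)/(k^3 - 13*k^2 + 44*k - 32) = (k + 2)/(k^2 - 5*k + 4)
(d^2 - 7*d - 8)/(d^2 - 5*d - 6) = (d - 8)/(d - 6)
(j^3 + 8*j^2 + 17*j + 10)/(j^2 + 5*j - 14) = (j^3 + 8*j^2 + 17*j + 10)/(j^2 + 5*j - 14)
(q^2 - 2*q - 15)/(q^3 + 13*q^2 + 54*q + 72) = (q - 5)/(q^2 + 10*q + 24)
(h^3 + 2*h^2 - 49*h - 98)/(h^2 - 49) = h + 2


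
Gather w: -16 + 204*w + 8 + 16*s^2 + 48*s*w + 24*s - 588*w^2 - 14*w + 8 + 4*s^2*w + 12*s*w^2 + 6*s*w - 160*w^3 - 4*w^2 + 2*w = 16*s^2 + 24*s - 160*w^3 + w^2*(12*s - 592) + w*(4*s^2 + 54*s + 192)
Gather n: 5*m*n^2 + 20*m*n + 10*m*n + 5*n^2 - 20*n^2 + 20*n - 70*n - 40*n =n^2*(5*m - 15) + n*(30*m - 90)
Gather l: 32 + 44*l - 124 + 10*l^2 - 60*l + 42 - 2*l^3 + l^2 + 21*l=-2*l^3 + 11*l^2 + 5*l - 50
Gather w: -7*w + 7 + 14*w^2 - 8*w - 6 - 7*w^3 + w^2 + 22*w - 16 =-7*w^3 + 15*w^2 + 7*w - 15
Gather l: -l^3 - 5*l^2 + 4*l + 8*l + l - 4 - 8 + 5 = -l^3 - 5*l^2 + 13*l - 7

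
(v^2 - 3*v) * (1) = v^2 - 3*v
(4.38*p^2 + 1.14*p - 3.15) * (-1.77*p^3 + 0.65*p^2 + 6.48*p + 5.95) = -7.7526*p^5 + 0.8292*p^4 + 34.6989*p^3 + 31.4007*p^2 - 13.629*p - 18.7425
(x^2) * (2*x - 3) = 2*x^3 - 3*x^2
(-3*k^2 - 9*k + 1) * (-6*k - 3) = 18*k^3 + 63*k^2 + 21*k - 3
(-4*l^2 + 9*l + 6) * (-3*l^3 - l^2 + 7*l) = 12*l^5 - 23*l^4 - 55*l^3 + 57*l^2 + 42*l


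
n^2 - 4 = (n - 2)*(n + 2)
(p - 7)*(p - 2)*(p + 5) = p^3 - 4*p^2 - 31*p + 70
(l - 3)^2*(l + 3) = l^3 - 3*l^2 - 9*l + 27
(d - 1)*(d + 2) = d^2 + d - 2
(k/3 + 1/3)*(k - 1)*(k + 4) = k^3/3 + 4*k^2/3 - k/3 - 4/3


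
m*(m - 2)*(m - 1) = m^3 - 3*m^2 + 2*m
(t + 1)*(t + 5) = t^2 + 6*t + 5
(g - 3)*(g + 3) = g^2 - 9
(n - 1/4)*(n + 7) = n^2 + 27*n/4 - 7/4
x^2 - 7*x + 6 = (x - 6)*(x - 1)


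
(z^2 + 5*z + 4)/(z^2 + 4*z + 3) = (z + 4)/(z + 3)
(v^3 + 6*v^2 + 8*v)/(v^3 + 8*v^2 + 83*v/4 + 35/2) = 4*v*(v + 4)/(4*v^2 + 24*v + 35)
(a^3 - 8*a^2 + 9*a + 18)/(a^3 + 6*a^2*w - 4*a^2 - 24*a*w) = (a^3 - 8*a^2 + 9*a + 18)/(a*(a^2 + 6*a*w - 4*a - 24*w))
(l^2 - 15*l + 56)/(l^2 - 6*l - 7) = (l - 8)/(l + 1)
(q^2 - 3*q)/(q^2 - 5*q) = (q - 3)/(q - 5)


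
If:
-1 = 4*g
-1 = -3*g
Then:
No Solution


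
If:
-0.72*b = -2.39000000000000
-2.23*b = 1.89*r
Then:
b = 3.32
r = -3.92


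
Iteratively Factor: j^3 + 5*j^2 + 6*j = (j + 3)*(j^2 + 2*j) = (j + 2)*(j + 3)*(j)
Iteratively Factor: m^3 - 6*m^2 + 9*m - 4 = (m - 1)*(m^2 - 5*m + 4) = (m - 1)^2*(m - 4)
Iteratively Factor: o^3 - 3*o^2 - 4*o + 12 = (o - 3)*(o^2 - 4) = (o - 3)*(o - 2)*(o + 2)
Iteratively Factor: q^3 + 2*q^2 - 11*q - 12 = (q + 4)*(q^2 - 2*q - 3) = (q + 1)*(q + 4)*(q - 3)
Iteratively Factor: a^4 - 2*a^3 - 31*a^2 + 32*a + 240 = (a - 5)*(a^3 + 3*a^2 - 16*a - 48) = (a - 5)*(a - 4)*(a^2 + 7*a + 12) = (a - 5)*(a - 4)*(a + 3)*(a + 4)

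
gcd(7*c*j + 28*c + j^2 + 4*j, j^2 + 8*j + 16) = j + 4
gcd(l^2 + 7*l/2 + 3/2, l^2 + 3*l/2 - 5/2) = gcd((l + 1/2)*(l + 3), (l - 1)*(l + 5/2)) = 1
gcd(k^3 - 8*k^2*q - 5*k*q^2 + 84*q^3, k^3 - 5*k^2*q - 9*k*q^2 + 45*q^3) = k + 3*q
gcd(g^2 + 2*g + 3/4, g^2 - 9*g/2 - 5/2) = g + 1/2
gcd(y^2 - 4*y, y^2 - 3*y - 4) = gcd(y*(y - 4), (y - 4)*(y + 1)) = y - 4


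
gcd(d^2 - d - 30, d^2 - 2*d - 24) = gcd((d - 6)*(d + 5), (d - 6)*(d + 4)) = d - 6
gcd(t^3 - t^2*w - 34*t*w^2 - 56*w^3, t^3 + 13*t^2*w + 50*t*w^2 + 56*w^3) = t^2 + 6*t*w + 8*w^2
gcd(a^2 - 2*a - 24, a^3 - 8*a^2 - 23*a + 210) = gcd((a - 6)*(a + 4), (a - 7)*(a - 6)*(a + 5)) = a - 6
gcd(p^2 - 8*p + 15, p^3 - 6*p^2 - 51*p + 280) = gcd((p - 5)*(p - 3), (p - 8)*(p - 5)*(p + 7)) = p - 5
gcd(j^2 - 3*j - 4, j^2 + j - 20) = j - 4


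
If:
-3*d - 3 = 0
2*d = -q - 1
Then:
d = -1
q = 1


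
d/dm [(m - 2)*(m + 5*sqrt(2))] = 2*m - 2 + 5*sqrt(2)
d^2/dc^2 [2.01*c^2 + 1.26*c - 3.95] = 4.02000000000000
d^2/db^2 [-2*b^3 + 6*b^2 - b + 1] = 12 - 12*b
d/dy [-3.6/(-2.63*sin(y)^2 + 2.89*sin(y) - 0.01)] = (10.404 - 18.936*sin(y))*cos(y)/(2.63*sin(y)^2 - 2.89*sin(y) + 0.01)^2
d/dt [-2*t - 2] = -2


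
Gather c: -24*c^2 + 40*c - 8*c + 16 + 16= -24*c^2 + 32*c + 32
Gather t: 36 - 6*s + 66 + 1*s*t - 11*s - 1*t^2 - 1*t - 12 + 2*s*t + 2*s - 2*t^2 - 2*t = -15*s - 3*t^2 + t*(3*s - 3) + 90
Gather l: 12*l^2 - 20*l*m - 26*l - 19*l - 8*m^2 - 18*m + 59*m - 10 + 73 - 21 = 12*l^2 + l*(-20*m - 45) - 8*m^2 + 41*m + 42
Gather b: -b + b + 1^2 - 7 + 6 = 0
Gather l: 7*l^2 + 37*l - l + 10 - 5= 7*l^2 + 36*l + 5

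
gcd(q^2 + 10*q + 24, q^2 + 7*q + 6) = q + 6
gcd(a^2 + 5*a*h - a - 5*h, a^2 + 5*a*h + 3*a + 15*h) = a + 5*h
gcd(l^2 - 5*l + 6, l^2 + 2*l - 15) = l - 3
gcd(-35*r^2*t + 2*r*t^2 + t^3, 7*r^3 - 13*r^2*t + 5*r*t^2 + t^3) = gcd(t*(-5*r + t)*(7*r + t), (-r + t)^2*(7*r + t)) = 7*r + t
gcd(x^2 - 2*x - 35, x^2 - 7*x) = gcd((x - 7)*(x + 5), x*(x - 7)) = x - 7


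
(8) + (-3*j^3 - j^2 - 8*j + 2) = -3*j^3 - j^2 - 8*j + 10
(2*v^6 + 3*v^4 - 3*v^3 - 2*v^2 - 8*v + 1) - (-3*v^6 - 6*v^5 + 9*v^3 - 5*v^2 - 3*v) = 5*v^6 + 6*v^5 + 3*v^4 - 12*v^3 + 3*v^2 - 5*v + 1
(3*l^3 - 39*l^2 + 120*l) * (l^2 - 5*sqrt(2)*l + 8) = 3*l^5 - 39*l^4 - 15*sqrt(2)*l^4 + 144*l^3 + 195*sqrt(2)*l^3 - 600*sqrt(2)*l^2 - 312*l^2 + 960*l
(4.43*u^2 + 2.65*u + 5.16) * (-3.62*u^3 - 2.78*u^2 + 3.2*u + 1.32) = -16.0366*u^5 - 21.9084*u^4 - 11.8702*u^3 - 0.017199999999999*u^2 + 20.01*u + 6.8112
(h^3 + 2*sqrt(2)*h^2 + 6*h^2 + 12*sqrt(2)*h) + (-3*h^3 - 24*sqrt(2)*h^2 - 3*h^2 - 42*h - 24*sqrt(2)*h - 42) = -2*h^3 - 22*sqrt(2)*h^2 + 3*h^2 - 42*h - 12*sqrt(2)*h - 42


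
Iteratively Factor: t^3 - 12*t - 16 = (t - 4)*(t^2 + 4*t + 4) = (t - 4)*(t + 2)*(t + 2)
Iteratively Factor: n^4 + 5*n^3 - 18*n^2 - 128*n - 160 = (n + 2)*(n^3 + 3*n^2 - 24*n - 80) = (n - 5)*(n + 2)*(n^2 + 8*n + 16) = (n - 5)*(n + 2)*(n + 4)*(n + 4)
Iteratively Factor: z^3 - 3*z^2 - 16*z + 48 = (z + 4)*(z^2 - 7*z + 12) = (z - 4)*(z + 4)*(z - 3)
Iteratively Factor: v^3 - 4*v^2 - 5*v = (v + 1)*(v^2 - 5*v) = (v - 5)*(v + 1)*(v)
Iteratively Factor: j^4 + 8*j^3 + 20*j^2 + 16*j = (j + 2)*(j^3 + 6*j^2 + 8*j) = (j + 2)^2*(j^2 + 4*j) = (j + 2)^2*(j + 4)*(j)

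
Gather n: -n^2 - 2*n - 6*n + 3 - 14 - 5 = -n^2 - 8*n - 16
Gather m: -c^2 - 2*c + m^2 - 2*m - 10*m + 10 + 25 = -c^2 - 2*c + m^2 - 12*m + 35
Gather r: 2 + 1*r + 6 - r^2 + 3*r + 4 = -r^2 + 4*r + 12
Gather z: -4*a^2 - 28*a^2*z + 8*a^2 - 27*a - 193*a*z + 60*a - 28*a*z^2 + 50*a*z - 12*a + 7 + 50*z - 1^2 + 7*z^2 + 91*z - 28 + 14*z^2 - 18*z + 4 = 4*a^2 + 21*a + z^2*(21 - 28*a) + z*(-28*a^2 - 143*a + 123) - 18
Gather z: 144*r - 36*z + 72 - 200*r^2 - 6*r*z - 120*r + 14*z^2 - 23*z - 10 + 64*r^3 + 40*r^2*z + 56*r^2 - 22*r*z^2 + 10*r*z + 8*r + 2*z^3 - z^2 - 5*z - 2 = 64*r^3 - 144*r^2 + 32*r + 2*z^3 + z^2*(13 - 22*r) + z*(40*r^2 + 4*r - 64) + 60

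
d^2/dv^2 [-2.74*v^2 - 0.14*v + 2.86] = -5.48000000000000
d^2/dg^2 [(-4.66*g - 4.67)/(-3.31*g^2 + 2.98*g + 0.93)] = ((-92.5476*g - 3.1418)*(-3.31*g^2 + 2.98*g + 0.93) - (4.66*g + 4.67)*(6.62*g - 2.98)*(13.24*g - 5.96))/(-3.31*g^2 + 2.98*g + 0.93)^3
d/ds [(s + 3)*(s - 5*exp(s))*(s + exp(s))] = (s + 3)*(s - 5*exp(s))*(exp(s) + 1) - (s + 3)*(s + exp(s))*(5*exp(s) - 1) + (s - 5*exp(s))*(s + exp(s))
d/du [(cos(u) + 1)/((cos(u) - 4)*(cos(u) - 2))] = (cos(u)^2 + 2*cos(u) - 14)*sin(u)/((cos(u) - 4)^2*(cos(u) - 2)^2)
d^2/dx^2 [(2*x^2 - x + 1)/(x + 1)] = 8/(x^3 + 3*x^2 + 3*x + 1)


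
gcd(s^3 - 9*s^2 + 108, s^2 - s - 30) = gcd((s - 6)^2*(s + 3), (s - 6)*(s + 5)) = s - 6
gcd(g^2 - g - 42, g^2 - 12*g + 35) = g - 7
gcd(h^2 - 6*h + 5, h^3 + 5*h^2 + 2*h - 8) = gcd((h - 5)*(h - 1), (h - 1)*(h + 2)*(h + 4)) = h - 1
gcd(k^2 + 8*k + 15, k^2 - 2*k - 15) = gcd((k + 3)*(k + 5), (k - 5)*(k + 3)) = k + 3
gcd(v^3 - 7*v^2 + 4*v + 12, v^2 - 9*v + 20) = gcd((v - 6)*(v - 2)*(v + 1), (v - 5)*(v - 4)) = 1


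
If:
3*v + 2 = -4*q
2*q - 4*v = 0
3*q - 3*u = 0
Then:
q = -4/11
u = -4/11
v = -2/11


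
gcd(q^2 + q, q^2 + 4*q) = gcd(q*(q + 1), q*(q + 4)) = q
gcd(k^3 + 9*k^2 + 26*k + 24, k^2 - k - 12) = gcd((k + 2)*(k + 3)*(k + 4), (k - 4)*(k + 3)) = k + 3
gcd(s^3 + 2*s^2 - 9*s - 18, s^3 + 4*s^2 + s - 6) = s^2 + 5*s + 6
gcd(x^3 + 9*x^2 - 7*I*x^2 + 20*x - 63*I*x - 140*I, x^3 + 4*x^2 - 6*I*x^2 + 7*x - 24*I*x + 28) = x^2 + x*(4 - 7*I) - 28*I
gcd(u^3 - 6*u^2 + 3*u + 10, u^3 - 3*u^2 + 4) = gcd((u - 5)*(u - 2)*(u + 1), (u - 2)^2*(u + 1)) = u^2 - u - 2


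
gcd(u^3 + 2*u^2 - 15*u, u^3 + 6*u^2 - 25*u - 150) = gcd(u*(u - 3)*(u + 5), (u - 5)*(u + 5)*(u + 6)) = u + 5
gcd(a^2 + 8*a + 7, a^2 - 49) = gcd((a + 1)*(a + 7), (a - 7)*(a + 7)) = a + 7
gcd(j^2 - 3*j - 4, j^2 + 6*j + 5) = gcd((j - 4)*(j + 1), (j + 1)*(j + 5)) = j + 1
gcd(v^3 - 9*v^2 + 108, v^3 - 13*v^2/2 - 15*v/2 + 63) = v^2 - 3*v - 18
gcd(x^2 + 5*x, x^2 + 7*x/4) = x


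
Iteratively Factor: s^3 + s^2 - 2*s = (s)*(s^2 + s - 2) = s*(s - 1)*(s + 2)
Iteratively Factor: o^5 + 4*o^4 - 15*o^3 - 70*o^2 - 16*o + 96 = (o + 2)*(o^4 + 2*o^3 - 19*o^2 - 32*o + 48) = (o + 2)*(o + 3)*(o^3 - o^2 - 16*o + 16) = (o + 2)*(o + 3)*(o + 4)*(o^2 - 5*o + 4) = (o - 1)*(o + 2)*(o + 3)*(o + 4)*(o - 4)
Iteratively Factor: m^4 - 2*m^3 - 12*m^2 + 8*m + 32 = (m + 2)*(m^3 - 4*m^2 - 4*m + 16) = (m - 4)*(m + 2)*(m^2 - 4) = (m - 4)*(m + 2)^2*(m - 2)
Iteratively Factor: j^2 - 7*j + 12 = (j - 3)*(j - 4)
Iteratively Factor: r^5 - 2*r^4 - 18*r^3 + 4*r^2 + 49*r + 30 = (r + 1)*(r^4 - 3*r^3 - 15*r^2 + 19*r + 30) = (r - 5)*(r + 1)*(r^3 + 2*r^2 - 5*r - 6) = (r - 5)*(r + 1)^2*(r^2 + r - 6) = (r - 5)*(r - 2)*(r + 1)^2*(r + 3)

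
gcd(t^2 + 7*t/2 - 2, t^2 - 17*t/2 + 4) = t - 1/2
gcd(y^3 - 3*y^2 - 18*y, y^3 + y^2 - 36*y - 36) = y - 6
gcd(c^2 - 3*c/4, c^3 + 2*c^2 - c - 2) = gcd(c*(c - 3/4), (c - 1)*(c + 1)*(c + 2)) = 1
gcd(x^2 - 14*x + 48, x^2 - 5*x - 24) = x - 8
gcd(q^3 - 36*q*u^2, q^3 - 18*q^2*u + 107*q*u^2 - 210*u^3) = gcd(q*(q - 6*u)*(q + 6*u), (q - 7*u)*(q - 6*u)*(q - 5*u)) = q - 6*u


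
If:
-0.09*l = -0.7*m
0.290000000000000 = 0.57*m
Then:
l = 3.96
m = 0.51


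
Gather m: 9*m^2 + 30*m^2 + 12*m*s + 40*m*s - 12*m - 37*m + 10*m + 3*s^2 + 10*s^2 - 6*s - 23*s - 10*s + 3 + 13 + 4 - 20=39*m^2 + m*(52*s - 39) + 13*s^2 - 39*s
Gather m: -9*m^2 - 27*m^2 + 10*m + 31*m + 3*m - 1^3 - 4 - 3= -36*m^2 + 44*m - 8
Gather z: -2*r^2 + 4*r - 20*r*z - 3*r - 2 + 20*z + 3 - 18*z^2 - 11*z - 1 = -2*r^2 + r - 18*z^2 + z*(9 - 20*r)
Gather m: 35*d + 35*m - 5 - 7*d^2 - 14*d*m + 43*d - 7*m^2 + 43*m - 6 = -7*d^2 + 78*d - 7*m^2 + m*(78 - 14*d) - 11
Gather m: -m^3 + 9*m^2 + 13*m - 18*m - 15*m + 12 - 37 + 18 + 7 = -m^3 + 9*m^2 - 20*m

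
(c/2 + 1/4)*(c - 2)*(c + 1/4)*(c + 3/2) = c^4/2 + c^3/8 - 13*c^2/8 - 37*c/32 - 3/16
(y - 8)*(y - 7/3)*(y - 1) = y^3 - 34*y^2/3 + 29*y - 56/3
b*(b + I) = b^2 + I*b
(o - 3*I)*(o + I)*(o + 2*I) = o^3 + 7*o + 6*I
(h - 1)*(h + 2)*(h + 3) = h^3 + 4*h^2 + h - 6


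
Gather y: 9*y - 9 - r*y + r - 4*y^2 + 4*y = r - 4*y^2 + y*(13 - r) - 9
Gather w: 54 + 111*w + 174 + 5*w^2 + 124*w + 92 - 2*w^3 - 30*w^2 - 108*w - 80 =-2*w^3 - 25*w^2 + 127*w + 240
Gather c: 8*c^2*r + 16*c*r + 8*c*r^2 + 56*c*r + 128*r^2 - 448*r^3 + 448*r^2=8*c^2*r + c*(8*r^2 + 72*r) - 448*r^3 + 576*r^2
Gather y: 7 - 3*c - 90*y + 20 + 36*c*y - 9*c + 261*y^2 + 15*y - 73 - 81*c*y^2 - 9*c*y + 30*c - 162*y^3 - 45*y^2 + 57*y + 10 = 18*c - 162*y^3 + y^2*(216 - 81*c) + y*(27*c - 18) - 36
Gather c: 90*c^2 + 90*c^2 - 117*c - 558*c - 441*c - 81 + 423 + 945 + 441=180*c^2 - 1116*c + 1728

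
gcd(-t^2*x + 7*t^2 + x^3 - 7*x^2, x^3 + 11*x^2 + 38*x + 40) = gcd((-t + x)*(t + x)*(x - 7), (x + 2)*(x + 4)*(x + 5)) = 1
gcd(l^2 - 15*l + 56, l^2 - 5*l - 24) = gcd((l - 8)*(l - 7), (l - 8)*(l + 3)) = l - 8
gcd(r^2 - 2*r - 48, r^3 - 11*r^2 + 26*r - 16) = r - 8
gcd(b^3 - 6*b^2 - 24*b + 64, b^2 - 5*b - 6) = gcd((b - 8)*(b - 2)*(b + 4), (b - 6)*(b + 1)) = 1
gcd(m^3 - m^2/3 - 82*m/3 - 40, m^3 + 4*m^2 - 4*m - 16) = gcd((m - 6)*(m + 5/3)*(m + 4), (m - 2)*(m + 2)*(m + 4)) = m + 4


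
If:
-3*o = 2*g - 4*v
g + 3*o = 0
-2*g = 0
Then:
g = 0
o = 0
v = 0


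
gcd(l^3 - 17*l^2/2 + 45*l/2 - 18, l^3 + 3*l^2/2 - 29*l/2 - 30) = l - 4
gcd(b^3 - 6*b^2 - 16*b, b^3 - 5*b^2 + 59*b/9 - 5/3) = 1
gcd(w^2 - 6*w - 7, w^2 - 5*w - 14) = w - 7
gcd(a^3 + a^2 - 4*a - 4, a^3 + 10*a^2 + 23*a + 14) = a^2 + 3*a + 2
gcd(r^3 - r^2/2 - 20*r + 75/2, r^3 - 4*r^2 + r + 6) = r - 3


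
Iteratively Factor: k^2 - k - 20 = (k + 4)*(k - 5)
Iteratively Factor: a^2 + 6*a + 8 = (a + 2)*(a + 4)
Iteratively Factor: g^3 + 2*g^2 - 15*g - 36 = (g + 3)*(g^2 - g - 12) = (g + 3)^2*(g - 4)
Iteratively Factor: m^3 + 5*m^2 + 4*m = (m + 1)*(m^2 + 4*m) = (m + 1)*(m + 4)*(m)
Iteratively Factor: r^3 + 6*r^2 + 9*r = (r)*(r^2 + 6*r + 9) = r*(r + 3)*(r + 3)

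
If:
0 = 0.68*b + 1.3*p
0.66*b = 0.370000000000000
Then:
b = 0.56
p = -0.29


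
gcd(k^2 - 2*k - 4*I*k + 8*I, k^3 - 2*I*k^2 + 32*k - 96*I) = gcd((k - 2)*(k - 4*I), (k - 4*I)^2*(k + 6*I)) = k - 4*I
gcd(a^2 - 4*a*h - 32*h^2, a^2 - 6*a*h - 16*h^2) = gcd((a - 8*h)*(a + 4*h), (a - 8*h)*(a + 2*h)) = a - 8*h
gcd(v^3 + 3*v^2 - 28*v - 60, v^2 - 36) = v + 6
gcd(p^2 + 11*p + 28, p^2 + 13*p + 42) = p + 7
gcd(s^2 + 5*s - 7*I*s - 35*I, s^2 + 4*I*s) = 1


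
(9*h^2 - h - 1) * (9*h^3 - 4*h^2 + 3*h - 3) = 81*h^5 - 45*h^4 + 22*h^3 - 26*h^2 + 3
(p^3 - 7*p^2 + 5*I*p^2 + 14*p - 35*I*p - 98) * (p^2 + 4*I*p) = p^5 - 7*p^4 + 9*I*p^4 - 6*p^3 - 63*I*p^3 + 42*p^2 + 56*I*p^2 - 392*I*p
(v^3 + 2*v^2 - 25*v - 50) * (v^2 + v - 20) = v^5 + 3*v^4 - 43*v^3 - 115*v^2 + 450*v + 1000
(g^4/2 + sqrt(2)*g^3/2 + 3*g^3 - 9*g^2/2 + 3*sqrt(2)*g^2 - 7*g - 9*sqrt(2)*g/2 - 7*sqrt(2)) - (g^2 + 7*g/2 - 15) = g^4/2 + sqrt(2)*g^3/2 + 3*g^3 - 11*g^2/2 + 3*sqrt(2)*g^2 - 21*g/2 - 9*sqrt(2)*g/2 - 7*sqrt(2) + 15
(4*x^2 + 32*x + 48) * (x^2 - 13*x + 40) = 4*x^4 - 20*x^3 - 208*x^2 + 656*x + 1920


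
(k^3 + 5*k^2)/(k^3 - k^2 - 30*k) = k/(k - 6)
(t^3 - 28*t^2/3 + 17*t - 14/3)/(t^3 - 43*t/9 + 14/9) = 3*(t - 7)/(3*t + 7)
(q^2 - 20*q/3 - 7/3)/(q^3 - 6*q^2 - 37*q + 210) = (q + 1/3)/(q^2 + q - 30)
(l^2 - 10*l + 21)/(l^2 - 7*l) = (l - 3)/l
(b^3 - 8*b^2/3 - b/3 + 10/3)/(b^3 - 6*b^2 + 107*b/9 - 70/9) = 3*(b + 1)/(3*b - 7)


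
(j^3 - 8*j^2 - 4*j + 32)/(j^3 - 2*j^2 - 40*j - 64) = (j - 2)/(j + 4)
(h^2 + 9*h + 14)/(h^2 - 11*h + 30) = (h^2 + 9*h + 14)/(h^2 - 11*h + 30)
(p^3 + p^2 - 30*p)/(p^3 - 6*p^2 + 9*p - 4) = p*(p^2 + p - 30)/(p^3 - 6*p^2 + 9*p - 4)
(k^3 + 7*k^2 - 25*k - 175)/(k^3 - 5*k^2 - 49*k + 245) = (k + 5)/(k - 7)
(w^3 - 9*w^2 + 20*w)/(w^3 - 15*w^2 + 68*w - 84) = w*(w^2 - 9*w + 20)/(w^3 - 15*w^2 + 68*w - 84)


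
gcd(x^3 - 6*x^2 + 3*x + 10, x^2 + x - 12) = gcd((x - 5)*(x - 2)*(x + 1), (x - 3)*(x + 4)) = 1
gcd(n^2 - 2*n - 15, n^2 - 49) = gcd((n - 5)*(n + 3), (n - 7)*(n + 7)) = 1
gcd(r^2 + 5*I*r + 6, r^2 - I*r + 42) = r + 6*I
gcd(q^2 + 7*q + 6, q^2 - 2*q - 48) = q + 6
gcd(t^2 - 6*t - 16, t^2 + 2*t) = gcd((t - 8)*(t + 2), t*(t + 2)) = t + 2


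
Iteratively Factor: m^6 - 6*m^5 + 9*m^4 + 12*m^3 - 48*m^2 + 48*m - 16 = (m - 2)*(m^5 - 4*m^4 + m^3 + 14*m^2 - 20*m + 8) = (m - 2)^2*(m^4 - 2*m^3 - 3*m^2 + 8*m - 4) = (m - 2)^2*(m + 2)*(m^3 - 4*m^2 + 5*m - 2) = (m - 2)^2*(m - 1)*(m + 2)*(m^2 - 3*m + 2) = (m - 2)^3*(m - 1)*(m + 2)*(m - 1)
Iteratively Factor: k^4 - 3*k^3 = (k)*(k^3 - 3*k^2) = k*(k - 3)*(k^2) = k^2*(k - 3)*(k)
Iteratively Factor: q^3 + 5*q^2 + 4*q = (q)*(q^2 + 5*q + 4) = q*(q + 4)*(q + 1)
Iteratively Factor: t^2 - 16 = (t - 4)*(t + 4)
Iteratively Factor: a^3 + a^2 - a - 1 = (a - 1)*(a^2 + 2*a + 1) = (a - 1)*(a + 1)*(a + 1)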